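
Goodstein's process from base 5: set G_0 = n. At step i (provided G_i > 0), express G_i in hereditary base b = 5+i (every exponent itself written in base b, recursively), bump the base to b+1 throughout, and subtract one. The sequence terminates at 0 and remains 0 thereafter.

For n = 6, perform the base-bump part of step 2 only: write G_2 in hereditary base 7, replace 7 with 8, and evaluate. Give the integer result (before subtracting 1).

step 0: 6 = 5 + 1; sub 6 for 5: 6 + 1; = 7; G_1 = 7−1 = 6
step 1: 6 = 6; sub 7 for 6: 7; = 7; G_2 = 7−1 = 6
step 2: 6 = 6; sub 8 for 7: 6; = 6; G_3 = 6−1 = 5

6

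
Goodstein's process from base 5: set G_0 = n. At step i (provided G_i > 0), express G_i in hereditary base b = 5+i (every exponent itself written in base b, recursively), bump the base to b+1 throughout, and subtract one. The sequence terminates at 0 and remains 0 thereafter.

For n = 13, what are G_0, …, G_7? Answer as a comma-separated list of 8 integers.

13, 14, 15, 16, 17, 17, 17, 17

base 5: 13 = 2·5 + 3; at 6: 2·6 + 3 = 15; next = 14
base 6: 14 = 2·6 + 2; at 7: 2·7 + 2 = 16; next = 15
base 7: 15 = 2·7 + 1; at 8: 2·8 + 1 = 17; next = 16
base 8: 16 = 2·8; at 9: 2·9 = 18; next = 17
base 9: 17 = 9 + 8; at 10: 10 + 8 = 18; next = 17
base 10: 17 = 10 + 7; at 11: 11 + 7 = 18; next = 17
base 11: 17 = 11 + 6; at 12: 12 + 6 = 18; next = 17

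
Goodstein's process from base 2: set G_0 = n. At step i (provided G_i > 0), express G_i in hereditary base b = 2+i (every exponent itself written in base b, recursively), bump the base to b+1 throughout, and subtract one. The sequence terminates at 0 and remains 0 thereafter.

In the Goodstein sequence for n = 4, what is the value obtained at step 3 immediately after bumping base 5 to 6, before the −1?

[0] 4 ≡ 2^2 (base 2). Lift 3: 27. −1: 26.
[1] 26 ≡ 2·3^2 + 2·3 + 2 (base 3). Lift 4: 42. −1: 41.
[2] 41 ≡ 2·4^2 + 2·4 + 1 (base 4). Lift 5: 61. −1: 60.
[3] 60 ≡ 2·5^2 + 2·5 (base 5). Lift 6: 84. −1: 83.

84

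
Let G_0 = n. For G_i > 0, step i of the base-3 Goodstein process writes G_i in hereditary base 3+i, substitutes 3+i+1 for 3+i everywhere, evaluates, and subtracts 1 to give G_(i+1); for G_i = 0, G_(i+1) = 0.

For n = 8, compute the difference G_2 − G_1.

step 0: 8 = 2·3 + 2; sub 4 for 3: 2·4 + 2; = 10; G_1 = 10−1 = 9
step 1: 9 = 2·4 + 1; sub 5 for 4: 2·5 + 1; = 11; G_2 = 11−1 = 10

1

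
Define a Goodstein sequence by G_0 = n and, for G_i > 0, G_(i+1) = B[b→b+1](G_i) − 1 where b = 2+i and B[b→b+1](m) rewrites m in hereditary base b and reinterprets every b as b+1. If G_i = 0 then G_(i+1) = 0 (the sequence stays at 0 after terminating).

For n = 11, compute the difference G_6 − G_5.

128452926

11 —HB2→ 2^(2 + 1) + 2 + 1 —bump→ 3^(3 + 1) + 3 + 1 = 85 —(−1)→ 84
84 —HB3→ 3^(3 + 1) + 3 —bump→ 4^(4 + 1) + 4 = 1028 —(−1)→ 1027
1027 —HB4→ 4^(4 + 1) + 3 —bump→ 5^(5 + 1) + 3 = 15628 —(−1)→ 15627
15627 —HB5→ 5^(5 + 1) + 2 —bump→ 6^(6 + 1) + 2 = 279938 —(−1)→ 279937
279937 —HB6→ 6^(6 + 1) + 1 —bump→ 7^(7 + 1) + 1 = 5764802 —(−1)→ 5764801
5764801 —HB7→ 7^(7 + 1) —bump→ 8^(8 + 1) = 134217728 —(−1)→ 134217727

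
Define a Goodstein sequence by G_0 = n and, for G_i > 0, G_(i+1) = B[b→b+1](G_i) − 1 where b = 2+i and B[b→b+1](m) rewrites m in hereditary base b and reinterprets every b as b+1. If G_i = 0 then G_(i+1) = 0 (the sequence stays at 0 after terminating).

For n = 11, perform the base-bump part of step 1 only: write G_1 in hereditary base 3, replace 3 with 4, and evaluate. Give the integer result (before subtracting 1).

1028

i=0: 11 = 2^(2 + 1) + 2 + 1 (b=2); 2→3: 3^(3 + 1) + 3 + 1 = 85; 85−1 = 84
i=1: 84 = 3^(3 + 1) + 3 (b=3); 3→4: 4^(4 + 1) + 4 = 1028; 1028−1 = 1027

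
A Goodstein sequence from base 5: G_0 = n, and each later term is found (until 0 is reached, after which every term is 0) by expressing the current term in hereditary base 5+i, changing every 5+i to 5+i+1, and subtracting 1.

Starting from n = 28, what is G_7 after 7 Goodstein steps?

G_0=28  [base 5] 5^2 + 3  →[5↦6]→  6^2 + 3 = 39  −1 ⇒ G_1=38
G_1=38  [base 6] 6^2 + 2  →[6↦7]→  7^2 + 2 = 51  −1 ⇒ G_2=50
G_2=50  [base 7] 7^2 + 1  →[7↦8]→  8^2 + 1 = 65  −1 ⇒ G_3=64
G_3=64  [base 8] 8^2  →[8↦9]→  9^2 = 81  −1 ⇒ G_4=80
G_4=80  [base 9] 8·9 + 8  →[9↦10]→  8·10 + 8 = 88  −1 ⇒ G_5=87
G_5=87  [base 10] 8·10 + 7  →[10↦11]→  8·11 + 7 = 95  −1 ⇒ G_6=94
G_6=94  [base 11] 8·11 + 6  →[11↦12]→  8·12 + 6 = 102  −1 ⇒ G_7=101
G_7=101  [base 12] 8·12 + 5  →[12↦13]→  8·13 + 5 = 109  −1 ⇒ G_8=108

101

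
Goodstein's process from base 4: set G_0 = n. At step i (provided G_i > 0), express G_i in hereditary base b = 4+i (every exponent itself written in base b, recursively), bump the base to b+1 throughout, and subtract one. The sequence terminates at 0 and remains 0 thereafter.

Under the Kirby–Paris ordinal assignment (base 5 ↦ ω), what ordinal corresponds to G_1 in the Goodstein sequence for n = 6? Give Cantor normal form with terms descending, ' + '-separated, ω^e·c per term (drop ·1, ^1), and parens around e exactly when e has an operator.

ω + 1

G_0=6  [base 4] 4 + 2  →[4↦5]→  5 + 2 = 7  −1 ⇒ G_1=6
G_1=6  [base 5] 5 + 1  →[5↦6]→  6 + 1 = 7  −1 ⇒ G_2=6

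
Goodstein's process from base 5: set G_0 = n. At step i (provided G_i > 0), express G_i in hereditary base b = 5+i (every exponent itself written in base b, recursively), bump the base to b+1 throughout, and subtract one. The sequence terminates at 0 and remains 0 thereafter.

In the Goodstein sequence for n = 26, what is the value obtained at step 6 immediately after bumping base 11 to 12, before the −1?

G_0=26  [base 5] 5^2 + 1  →[5↦6]→  6^2 + 1 = 37  −1 ⇒ G_1=36
G_1=36  [base 6] 6^2  →[6↦7]→  7^2 = 49  −1 ⇒ G_2=48
G_2=48  [base 7] 6·7 + 6  →[7↦8]→  6·8 + 6 = 54  −1 ⇒ G_3=53
G_3=53  [base 8] 6·8 + 5  →[8↦9]→  6·9 + 5 = 59  −1 ⇒ G_4=58
G_4=58  [base 9] 6·9 + 4  →[9↦10]→  6·10 + 4 = 64  −1 ⇒ G_5=63
G_5=63  [base 10] 6·10 + 3  →[10↦11]→  6·11 + 3 = 69  −1 ⇒ G_6=68

74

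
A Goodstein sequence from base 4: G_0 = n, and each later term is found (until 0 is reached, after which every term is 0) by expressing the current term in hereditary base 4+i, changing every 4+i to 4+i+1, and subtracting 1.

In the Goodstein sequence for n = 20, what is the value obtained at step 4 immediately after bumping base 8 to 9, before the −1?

82

(0) 20|_4 = 4^2 + 4 ↦ 5^2 + 5|_5 = 30 ⇒ 29
(1) 29|_5 = 5^2 + 4 ↦ 6^2 + 4|_6 = 40 ⇒ 39
(2) 39|_6 = 6^2 + 3 ↦ 7^2 + 3|_7 = 52 ⇒ 51
(3) 51|_7 = 7^2 + 2 ↦ 8^2 + 2|_8 = 66 ⇒ 65
(4) 65|_8 = 8^2 + 1 ↦ 9^2 + 1|_9 = 82 ⇒ 81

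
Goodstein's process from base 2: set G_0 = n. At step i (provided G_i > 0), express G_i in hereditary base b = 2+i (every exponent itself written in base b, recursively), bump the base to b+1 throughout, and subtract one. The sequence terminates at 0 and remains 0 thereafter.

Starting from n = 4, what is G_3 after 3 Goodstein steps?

step 0: 4 = 2^2; sub 3 for 2: 3^3; = 27; G_1 = 27−1 = 26
step 1: 26 = 2·3^2 + 2·3 + 2; sub 4 for 3: 2·4^2 + 2·4 + 2; = 42; G_2 = 42−1 = 41
step 2: 41 = 2·4^2 + 2·4 + 1; sub 5 for 4: 2·5^2 + 2·5 + 1; = 61; G_3 = 61−1 = 60
step 3: 60 = 2·5^2 + 2·5; sub 6 for 5: 2·6^2 + 2·6; = 84; G_4 = 84−1 = 83

60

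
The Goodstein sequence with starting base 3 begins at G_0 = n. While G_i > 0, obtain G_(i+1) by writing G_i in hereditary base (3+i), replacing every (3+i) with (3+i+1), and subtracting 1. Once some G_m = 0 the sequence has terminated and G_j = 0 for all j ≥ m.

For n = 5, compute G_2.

[0] 5 ≡ 3 + 2 (base 3). Lift 4: 6. −1: 5.
[1] 5 ≡ 4 + 1 (base 4). Lift 5: 6. −1: 5.

5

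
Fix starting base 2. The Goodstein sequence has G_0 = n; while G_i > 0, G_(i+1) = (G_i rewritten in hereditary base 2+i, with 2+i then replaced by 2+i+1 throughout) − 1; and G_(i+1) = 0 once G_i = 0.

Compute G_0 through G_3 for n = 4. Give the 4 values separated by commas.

i=0: 4 = 2^2 (b=2); 2→3: 3^3 = 27; 27−1 = 26
i=1: 26 = 2·3^2 + 2·3 + 2 (b=3); 3→4: 2·4^2 + 2·4 + 2 = 42; 42−1 = 41
i=2: 41 = 2·4^2 + 2·4 + 1 (b=4); 4→5: 2·5^2 + 2·5 + 1 = 61; 61−1 = 60

4, 26, 41, 60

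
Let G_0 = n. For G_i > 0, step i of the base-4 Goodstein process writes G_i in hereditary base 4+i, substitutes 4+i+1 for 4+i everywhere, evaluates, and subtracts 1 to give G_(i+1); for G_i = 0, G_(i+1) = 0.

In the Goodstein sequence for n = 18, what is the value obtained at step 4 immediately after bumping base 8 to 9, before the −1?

i=0: 18 = 4^2 + 2 (b=4); 4→5: 5^2 + 2 = 27; 27−1 = 26
i=1: 26 = 5^2 + 1 (b=5); 5→6: 6^2 + 1 = 37; 37−1 = 36
i=2: 36 = 6^2 (b=6); 6→7: 7^2 = 49; 49−1 = 48
i=3: 48 = 6·7 + 6 (b=7); 7→8: 6·8 + 6 = 54; 54−1 = 53
i=4: 53 = 6·8 + 5 (b=8); 8→9: 6·9 + 5 = 59; 59−1 = 58

59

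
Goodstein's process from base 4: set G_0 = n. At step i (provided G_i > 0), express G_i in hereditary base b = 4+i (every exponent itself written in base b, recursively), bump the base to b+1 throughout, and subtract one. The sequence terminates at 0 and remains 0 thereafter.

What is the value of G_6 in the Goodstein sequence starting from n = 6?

3

6 —HB4→ 4 + 2 —bump→ 5 + 2 = 7 —(−1)→ 6
6 —HB5→ 5 + 1 —bump→ 6 + 1 = 7 —(−1)→ 6
6 —HB6→ 6 —bump→ 7 = 7 —(−1)→ 6
6 —HB7→ 6 —bump→ 6 = 6 —(−1)→ 5
5 —HB8→ 5 —bump→ 5 = 5 —(−1)→ 4
4 —HB9→ 4 —bump→ 4 = 4 —(−1)→ 3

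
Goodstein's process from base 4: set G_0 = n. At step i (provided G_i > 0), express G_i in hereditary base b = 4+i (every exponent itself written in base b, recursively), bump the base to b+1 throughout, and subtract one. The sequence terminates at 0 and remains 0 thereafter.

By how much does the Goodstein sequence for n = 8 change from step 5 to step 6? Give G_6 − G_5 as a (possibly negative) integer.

[0] 8 ≡ 2·4 (base 4). Lift 5: 10. −1: 9.
[1] 9 ≡ 5 + 4 (base 5). Lift 6: 10. −1: 9.
[2] 9 ≡ 6 + 3 (base 6). Lift 7: 10. −1: 9.
[3] 9 ≡ 7 + 2 (base 7). Lift 8: 10. −1: 9.
[4] 9 ≡ 8 + 1 (base 8). Lift 9: 10. −1: 9.
[5] 9 ≡ 9 (base 9). Lift 10: 10. −1: 9.

0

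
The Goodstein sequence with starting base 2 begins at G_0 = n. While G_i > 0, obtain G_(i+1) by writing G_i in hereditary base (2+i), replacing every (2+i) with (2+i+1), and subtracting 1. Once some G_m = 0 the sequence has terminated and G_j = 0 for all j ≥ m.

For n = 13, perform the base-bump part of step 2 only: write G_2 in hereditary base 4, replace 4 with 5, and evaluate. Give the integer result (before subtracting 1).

i=0: 13 = 2^(2 + 1) + 2^2 + 1 (b=2); 2→3: 3^(3 + 1) + 3^3 + 1 = 109; 109−1 = 108
i=1: 108 = 3^(3 + 1) + 3^3 (b=3); 3→4: 4^(4 + 1) + 4^4 = 1280; 1280−1 = 1279
i=2: 1279 = 4^(4 + 1) + 3·4^3 + 3·4^2 + 3·4 + 3 (b=4); 4→5: 5^(5 + 1) + 3·5^3 + 3·5^2 + 3·5 + 3 = 16093; 16093−1 = 16092

16093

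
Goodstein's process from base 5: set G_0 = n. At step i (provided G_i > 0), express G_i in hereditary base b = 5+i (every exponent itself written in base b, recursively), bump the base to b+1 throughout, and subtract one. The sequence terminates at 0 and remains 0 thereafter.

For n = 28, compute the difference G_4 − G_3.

16

base 5: 28 = 5^2 + 3; at 6: 6^2 + 3 = 39; next = 38
base 6: 38 = 6^2 + 2; at 7: 7^2 + 2 = 51; next = 50
base 7: 50 = 7^2 + 1; at 8: 8^2 + 1 = 65; next = 64
base 8: 64 = 8^2; at 9: 9^2 = 81; next = 80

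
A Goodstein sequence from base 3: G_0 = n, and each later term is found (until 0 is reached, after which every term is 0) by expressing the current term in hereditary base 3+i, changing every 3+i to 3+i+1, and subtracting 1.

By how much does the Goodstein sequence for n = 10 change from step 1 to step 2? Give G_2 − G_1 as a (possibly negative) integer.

[0] 10 ≡ 3^2 + 1 (base 3). Lift 4: 17. −1: 16.
[1] 16 ≡ 4^2 (base 4). Lift 5: 25. −1: 24.

8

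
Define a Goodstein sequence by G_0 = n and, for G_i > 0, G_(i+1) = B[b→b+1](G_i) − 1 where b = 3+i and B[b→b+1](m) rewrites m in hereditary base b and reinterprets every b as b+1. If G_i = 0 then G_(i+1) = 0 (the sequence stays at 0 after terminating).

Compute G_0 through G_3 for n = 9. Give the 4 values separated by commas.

9, 15, 17, 19

i=0: 9 = 3^2 (b=3); 3→4: 4^2 = 16; 16−1 = 15
i=1: 15 = 3·4 + 3 (b=4); 4→5: 3·5 + 3 = 18; 18−1 = 17
i=2: 17 = 3·5 + 2 (b=5); 5→6: 3·6 + 2 = 20; 20−1 = 19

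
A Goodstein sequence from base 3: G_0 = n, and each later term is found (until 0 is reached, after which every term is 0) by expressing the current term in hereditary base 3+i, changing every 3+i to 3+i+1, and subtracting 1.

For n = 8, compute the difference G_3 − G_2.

(0) 8|_3 = 2·3 + 2 ↦ 2·4 + 2|_4 = 10 ⇒ 9
(1) 9|_4 = 2·4 + 1 ↦ 2·5 + 1|_5 = 11 ⇒ 10
(2) 10|_5 = 2·5 ↦ 2·6|_6 = 12 ⇒ 11

1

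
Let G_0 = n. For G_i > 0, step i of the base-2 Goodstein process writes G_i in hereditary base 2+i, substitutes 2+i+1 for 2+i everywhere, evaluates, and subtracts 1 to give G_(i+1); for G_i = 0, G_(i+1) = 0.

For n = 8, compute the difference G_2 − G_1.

473

8 —HB2→ 2^(2 + 1) —bump→ 3^(3 + 1) = 81 —(−1)→ 80
80 —HB3→ 2·3^3 + 2·3^2 + 2·3 + 2 —bump→ 2·4^4 + 2·4^2 + 2·4 + 2 = 554 —(−1)→ 553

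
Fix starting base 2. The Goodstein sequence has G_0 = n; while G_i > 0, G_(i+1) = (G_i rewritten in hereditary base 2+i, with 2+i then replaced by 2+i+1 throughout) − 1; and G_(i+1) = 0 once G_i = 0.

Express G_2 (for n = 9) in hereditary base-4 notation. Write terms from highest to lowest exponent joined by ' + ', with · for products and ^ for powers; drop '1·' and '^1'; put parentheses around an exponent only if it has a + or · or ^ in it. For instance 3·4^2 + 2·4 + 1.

3·4^4 + 3·4^3 + 3·4^2 + 3·4 + 3

[0] 9 ≡ 2^(2 + 1) + 1 (base 2). Lift 3: 82. −1: 81.
[1] 81 ≡ 3^(3 + 1) (base 3). Lift 4: 1024. −1: 1023.
[2] 1023 ≡ 3·4^4 + 3·4^3 + 3·4^2 + 3·4 + 3 (base 4). Lift 5: 9843. −1: 9842.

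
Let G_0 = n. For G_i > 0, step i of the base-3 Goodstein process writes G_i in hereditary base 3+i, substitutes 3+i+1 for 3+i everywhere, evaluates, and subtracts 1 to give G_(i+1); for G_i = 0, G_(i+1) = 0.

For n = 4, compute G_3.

(0) 4|_3 = 3 + 1 ↦ 4 + 1|_4 = 5 ⇒ 4
(1) 4|_4 = 4 ↦ 5|_5 = 5 ⇒ 4
(2) 4|_5 = 4 ↦ 4|_6 = 4 ⇒ 3
(3) 3|_6 = 3 ↦ 3|_7 = 3 ⇒ 2

3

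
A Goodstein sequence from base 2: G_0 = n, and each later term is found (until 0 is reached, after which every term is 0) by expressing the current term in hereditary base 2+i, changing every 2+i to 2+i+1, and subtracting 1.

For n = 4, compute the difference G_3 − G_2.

19

G_0 = 4. HB_2(4) = 2^2. Bump = 27. G_1 = 26.
G_1 = 26. HB_3(26) = 2·3^2 + 2·3 + 2. Bump = 42. G_2 = 41.
G_2 = 41. HB_4(41) = 2·4^2 + 2·4 + 1. Bump = 61. G_3 = 60.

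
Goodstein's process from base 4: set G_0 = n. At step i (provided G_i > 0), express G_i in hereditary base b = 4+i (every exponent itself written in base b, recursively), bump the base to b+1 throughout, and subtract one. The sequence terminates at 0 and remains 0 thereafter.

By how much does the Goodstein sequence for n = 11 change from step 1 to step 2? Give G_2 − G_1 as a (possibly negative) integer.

1

[0] 11 ≡ 2·4 + 3 (base 4). Lift 5: 13. −1: 12.
[1] 12 ≡ 2·5 + 2 (base 5). Lift 6: 14. −1: 13.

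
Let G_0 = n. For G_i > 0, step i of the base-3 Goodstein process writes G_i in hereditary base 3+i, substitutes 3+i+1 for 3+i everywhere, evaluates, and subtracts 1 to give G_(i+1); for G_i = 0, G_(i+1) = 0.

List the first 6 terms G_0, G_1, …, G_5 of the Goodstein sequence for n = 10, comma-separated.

G_0=10  [base 3] 3^2 + 1  →[3↦4]→  4^2 + 1 = 17  −1 ⇒ G_1=16
G_1=16  [base 4] 4^2  →[4↦5]→  5^2 = 25  −1 ⇒ G_2=24
G_2=24  [base 5] 4·5 + 4  →[5↦6]→  4·6 + 4 = 28  −1 ⇒ G_3=27
G_3=27  [base 6] 4·6 + 3  →[6↦7]→  4·7 + 3 = 31  −1 ⇒ G_4=30
G_4=30  [base 7] 4·7 + 2  →[7↦8]→  4·8 + 2 = 34  −1 ⇒ G_5=33

10, 16, 24, 27, 30, 33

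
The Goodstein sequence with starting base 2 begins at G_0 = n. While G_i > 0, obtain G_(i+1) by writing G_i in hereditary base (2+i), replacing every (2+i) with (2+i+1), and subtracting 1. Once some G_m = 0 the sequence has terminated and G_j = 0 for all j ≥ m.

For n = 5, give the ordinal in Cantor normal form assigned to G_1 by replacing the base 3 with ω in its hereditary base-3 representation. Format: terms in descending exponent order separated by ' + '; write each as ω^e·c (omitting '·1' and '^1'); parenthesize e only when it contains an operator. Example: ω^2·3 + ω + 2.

base 2: 5 = 2^2 + 1; at 3: 3^3 + 1 = 28; next = 27
base 3: 27 = 3^3; at 4: 4^4 = 256; next = 255

ω^ω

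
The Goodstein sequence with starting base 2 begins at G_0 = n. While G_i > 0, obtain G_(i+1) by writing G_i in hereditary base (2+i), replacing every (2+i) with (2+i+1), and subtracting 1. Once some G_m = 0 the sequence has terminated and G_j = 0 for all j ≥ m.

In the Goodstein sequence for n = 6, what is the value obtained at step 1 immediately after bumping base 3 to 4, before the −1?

G_0=6  [base 2] 2^2 + 2  →[2↦3]→  3^3 + 3 = 30  −1 ⇒ G_1=29
G_1=29  [base 3] 3^3 + 2  →[3↦4]→  4^4 + 2 = 258  −1 ⇒ G_2=257

258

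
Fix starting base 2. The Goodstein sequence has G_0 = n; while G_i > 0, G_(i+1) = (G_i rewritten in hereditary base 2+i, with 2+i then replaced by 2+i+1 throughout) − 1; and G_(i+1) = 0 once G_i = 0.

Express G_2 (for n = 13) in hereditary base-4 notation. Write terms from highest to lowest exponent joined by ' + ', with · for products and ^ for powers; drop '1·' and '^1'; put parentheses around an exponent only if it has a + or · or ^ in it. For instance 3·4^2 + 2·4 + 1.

G_0=13  [base 2] 2^(2 + 1) + 2^2 + 1  →[2↦3]→  3^(3 + 1) + 3^3 + 1 = 109  −1 ⇒ G_1=108
G_1=108  [base 3] 3^(3 + 1) + 3^3  →[3↦4]→  4^(4 + 1) + 4^4 = 1280  −1 ⇒ G_2=1279
G_2=1279  [base 4] 4^(4 + 1) + 3·4^3 + 3·4^2 + 3·4 + 3  →[4↦5]→  5^(5 + 1) + 3·5^3 + 3·5^2 + 3·5 + 3 = 16093  −1 ⇒ G_3=16092

4^(4 + 1) + 3·4^3 + 3·4^2 + 3·4 + 3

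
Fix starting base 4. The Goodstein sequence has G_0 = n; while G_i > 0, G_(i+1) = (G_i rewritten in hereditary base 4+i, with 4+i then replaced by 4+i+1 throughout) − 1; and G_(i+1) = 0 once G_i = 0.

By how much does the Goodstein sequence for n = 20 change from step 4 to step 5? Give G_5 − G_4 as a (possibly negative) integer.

base 4: 20 = 4^2 + 4; at 5: 5^2 + 5 = 30; next = 29
base 5: 29 = 5^2 + 4; at 6: 6^2 + 4 = 40; next = 39
base 6: 39 = 6^2 + 3; at 7: 7^2 + 3 = 52; next = 51
base 7: 51 = 7^2 + 2; at 8: 8^2 + 2 = 66; next = 65
base 8: 65 = 8^2 + 1; at 9: 9^2 + 1 = 82; next = 81

16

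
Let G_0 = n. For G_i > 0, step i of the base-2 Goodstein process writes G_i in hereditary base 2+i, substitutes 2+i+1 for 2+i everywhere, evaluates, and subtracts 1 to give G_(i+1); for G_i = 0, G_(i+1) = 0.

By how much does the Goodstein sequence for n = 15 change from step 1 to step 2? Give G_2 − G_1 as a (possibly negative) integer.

1172

G_0 = 15. HB_2(15) = 2^(2 + 1) + 2^2 + 2 + 1. Bump = 112. G_1 = 111.
G_1 = 111. HB_3(111) = 3^(3 + 1) + 3^3 + 3. Bump = 1284. G_2 = 1283.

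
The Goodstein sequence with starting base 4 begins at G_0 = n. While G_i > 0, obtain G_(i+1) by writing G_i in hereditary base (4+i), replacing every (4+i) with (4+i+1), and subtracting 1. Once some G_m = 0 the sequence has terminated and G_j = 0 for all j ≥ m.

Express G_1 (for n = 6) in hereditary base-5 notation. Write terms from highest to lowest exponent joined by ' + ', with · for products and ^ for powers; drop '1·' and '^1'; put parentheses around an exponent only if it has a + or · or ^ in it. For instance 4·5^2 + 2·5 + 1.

G_0=6  [base 4] 4 + 2  →[4↦5]→  5 + 2 = 7  −1 ⇒ G_1=6
G_1=6  [base 5] 5 + 1  →[5↦6]→  6 + 1 = 7  −1 ⇒ G_2=6

5 + 1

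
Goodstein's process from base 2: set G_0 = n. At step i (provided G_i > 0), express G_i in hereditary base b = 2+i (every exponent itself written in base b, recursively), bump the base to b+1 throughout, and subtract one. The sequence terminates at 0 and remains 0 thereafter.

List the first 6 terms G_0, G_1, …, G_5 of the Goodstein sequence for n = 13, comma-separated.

13, 108, 1279, 16092, 280711, 5765998

i=0: 13 = 2^(2 + 1) + 2^2 + 1 (b=2); 2→3: 3^(3 + 1) + 3^3 + 1 = 109; 109−1 = 108
i=1: 108 = 3^(3 + 1) + 3^3 (b=3); 3→4: 4^(4 + 1) + 4^4 = 1280; 1280−1 = 1279
i=2: 1279 = 4^(4 + 1) + 3·4^3 + 3·4^2 + 3·4 + 3 (b=4); 4→5: 5^(5 + 1) + 3·5^3 + 3·5^2 + 3·5 + 3 = 16093; 16093−1 = 16092
i=3: 16092 = 5^(5 + 1) + 3·5^3 + 3·5^2 + 3·5 + 2 (b=5); 5→6: 6^(6 + 1) + 3·6^3 + 3·6^2 + 3·6 + 2 = 280712; 280712−1 = 280711
i=4: 280711 = 6^(6 + 1) + 3·6^3 + 3·6^2 + 3·6 + 1 (b=6); 6→7: 7^(7 + 1) + 3·7^3 + 3·7^2 + 3·7 + 1 = 5765999; 5765999−1 = 5765998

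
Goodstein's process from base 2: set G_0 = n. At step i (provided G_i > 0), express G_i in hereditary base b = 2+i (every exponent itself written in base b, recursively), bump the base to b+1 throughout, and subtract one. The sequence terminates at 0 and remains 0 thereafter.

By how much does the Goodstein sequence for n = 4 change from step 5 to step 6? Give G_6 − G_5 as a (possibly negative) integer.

G_0=4  [base 2] 2^2  →[2↦3]→  3^3 = 27  −1 ⇒ G_1=26
G_1=26  [base 3] 2·3^2 + 2·3 + 2  →[3↦4]→  2·4^2 + 2·4 + 2 = 42  −1 ⇒ G_2=41
G_2=41  [base 4] 2·4^2 + 2·4 + 1  →[4↦5]→  2·5^2 + 2·5 + 1 = 61  −1 ⇒ G_3=60
G_3=60  [base 5] 2·5^2 + 2·5  →[5↦6]→  2·6^2 + 2·6 = 84  −1 ⇒ G_4=83
G_4=83  [base 6] 2·6^2 + 6 + 5  →[6↦7]→  2·7^2 + 7 + 5 = 110  −1 ⇒ G_5=109
G_5=109  [base 7] 2·7^2 + 7 + 4  →[7↦8]→  2·8^2 + 8 + 4 = 140  −1 ⇒ G_6=139

30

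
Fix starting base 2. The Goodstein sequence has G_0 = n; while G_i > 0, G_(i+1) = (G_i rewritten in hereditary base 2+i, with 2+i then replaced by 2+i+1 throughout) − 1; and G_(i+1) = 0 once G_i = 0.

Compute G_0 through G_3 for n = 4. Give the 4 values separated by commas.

4, 26, 41, 60

base 2: 4 = 2^2; at 3: 3^3 = 27; next = 26
base 3: 26 = 2·3^2 + 2·3 + 2; at 4: 2·4^2 + 2·4 + 2 = 42; next = 41
base 4: 41 = 2·4^2 + 2·4 + 1; at 5: 2·5^2 + 2·5 + 1 = 61; next = 60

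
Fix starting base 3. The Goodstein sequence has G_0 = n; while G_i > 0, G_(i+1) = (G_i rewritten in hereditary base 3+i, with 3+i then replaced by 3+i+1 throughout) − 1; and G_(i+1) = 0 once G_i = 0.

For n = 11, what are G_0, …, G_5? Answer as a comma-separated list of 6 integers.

11, 17, 25, 35, 39, 43

11 —HB3→ 3^2 + 2 —bump→ 4^2 + 2 = 18 —(−1)→ 17
17 —HB4→ 4^2 + 1 —bump→ 5^2 + 1 = 26 —(−1)→ 25
25 —HB5→ 5^2 —bump→ 6^2 = 36 —(−1)→ 35
35 —HB6→ 5·6 + 5 —bump→ 5·7 + 5 = 40 —(−1)→ 39
39 —HB7→ 5·7 + 4 —bump→ 5·8 + 4 = 44 —(−1)→ 43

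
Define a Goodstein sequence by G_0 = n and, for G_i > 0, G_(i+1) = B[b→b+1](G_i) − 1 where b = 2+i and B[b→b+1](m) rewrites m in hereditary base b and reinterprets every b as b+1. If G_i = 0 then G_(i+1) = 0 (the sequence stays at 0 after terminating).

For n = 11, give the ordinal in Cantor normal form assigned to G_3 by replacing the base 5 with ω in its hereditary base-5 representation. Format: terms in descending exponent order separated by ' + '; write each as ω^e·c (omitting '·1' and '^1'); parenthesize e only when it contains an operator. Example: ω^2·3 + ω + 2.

ω^(ω + 1) + 2

G_0 = 11. HB_2(11) = 2^(2 + 1) + 2 + 1. Bump = 85. G_1 = 84.
G_1 = 84. HB_3(84) = 3^(3 + 1) + 3. Bump = 1028. G_2 = 1027.
G_2 = 1027. HB_4(1027) = 4^(4 + 1) + 3. Bump = 15628. G_3 = 15627.
G_3 = 15627. HB_5(15627) = 5^(5 + 1) + 2. Bump = 279938. G_4 = 279937.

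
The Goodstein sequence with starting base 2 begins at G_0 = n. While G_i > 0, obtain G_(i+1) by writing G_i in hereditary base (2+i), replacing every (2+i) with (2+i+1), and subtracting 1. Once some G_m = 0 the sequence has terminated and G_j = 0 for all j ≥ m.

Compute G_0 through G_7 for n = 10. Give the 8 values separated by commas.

10, 83, 1025, 15625, 279935, 4215754, 84073323, 1937434592

base 2: 10 = 2^(2 + 1) + 2; at 3: 3^(3 + 1) + 3 = 84; next = 83
base 3: 83 = 3^(3 + 1) + 2; at 4: 4^(4 + 1) + 2 = 1026; next = 1025
base 4: 1025 = 4^(4 + 1) + 1; at 5: 5^(5 + 1) + 1 = 15626; next = 15625
base 5: 15625 = 5^(5 + 1); at 6: 6^(6 + 1) = 279936; next = 279935
base 6: 279935 = 5·6^6 + 5·6^5 + 5·6^4 + 5·6^3 + 5·6^2 + 5·6 + 5; at 7: 5·7^7 + 5·7^5 + 5·7^4 + 5·7^3 + 5·7^2 + 5·7 + 5 = 4215755; next = 4215754
base 7: 4215754 = 5·7^7 + 5·7^5 + 5·7^4 + 5·7^3 + 5·7^2 + 5·7 + 4; at 8: 5·8^8 + 5·8^5 + 5·8^4 + 5·8^3 + 5·8^2 + 5·8 + 4 = 84073324; next = 84073323
base 8: 84073323 = 5·8^8 + 5·8^5 + 5·8^4 + 5·8^3 + 5·8^2 + 5·8 + 3; at 9: 5·9^9 + 5·9^5 + 5·9^4 + 5·9^3 + 5·9^2 + 5·9 + 3 = 1937434593; next = 1937434592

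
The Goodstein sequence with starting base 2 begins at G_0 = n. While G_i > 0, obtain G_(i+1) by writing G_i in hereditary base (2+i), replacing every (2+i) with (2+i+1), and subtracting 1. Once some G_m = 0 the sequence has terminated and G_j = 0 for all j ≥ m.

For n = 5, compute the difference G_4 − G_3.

308

i=0: 5 = 2^2 + 1 (b=2); 2→3: 3^3 + 1 = 28; 28−1 = 27
i=1: 27 = 3^3 (b=3); 3→4: 4^4 = 256; 256−1 = 255
i=2: 255 = 3·4^3 + 3·4^2 + 3·4 + 3 (b=4); 4→5: 3·5^3 + 3·5^2 + 3·5 + 3 = 468; 468−1 = 467
i=3: 467 = 3·5^3 + 3·5^2 + 3·5 + 2 (b=5); 5→6: 3·6^3 + 3·6^2 + 3·6 + 2 = 776; 776−1 = 775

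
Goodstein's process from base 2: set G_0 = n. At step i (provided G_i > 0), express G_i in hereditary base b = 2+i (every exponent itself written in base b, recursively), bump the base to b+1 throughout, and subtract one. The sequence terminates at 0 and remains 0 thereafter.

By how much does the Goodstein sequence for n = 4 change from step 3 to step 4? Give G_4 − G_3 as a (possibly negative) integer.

23

[0] 4 ≡ 2^2 (base 2). Lift 3: 27. −1: 26.
[1] 26 ≡ 2·3^2 + 2·3 + 2 (base 3). Lift 4: 42. −1: 41.
[2] 41 ≡ 2·4^2 + 2·4 + 1 (base 4). Lift 5: 61. −1: 60.
[3] 60 ≡ 2·5^2 + 2·5 (base 5). Lift 6: 84. −1: 83.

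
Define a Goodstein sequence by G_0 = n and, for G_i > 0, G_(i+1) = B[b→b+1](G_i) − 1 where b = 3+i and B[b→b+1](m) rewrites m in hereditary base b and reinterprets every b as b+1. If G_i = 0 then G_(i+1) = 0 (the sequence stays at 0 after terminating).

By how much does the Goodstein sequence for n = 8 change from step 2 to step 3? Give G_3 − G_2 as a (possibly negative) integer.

G_0=8  [base 3] 2·3 + 2  →[3↦4]→  2·4 + 2 = 10  −1 ⇒ G_1=9
G_1=9  [base 4] 2·4 + 1  →[4↦5]→  2·5 + 1 = 11  −1 ⇒ G_2=10
G_2=10  [base 5] 2·5  →[5↦6]→  2·6 = 12  −1 ⇒ G_3=11

1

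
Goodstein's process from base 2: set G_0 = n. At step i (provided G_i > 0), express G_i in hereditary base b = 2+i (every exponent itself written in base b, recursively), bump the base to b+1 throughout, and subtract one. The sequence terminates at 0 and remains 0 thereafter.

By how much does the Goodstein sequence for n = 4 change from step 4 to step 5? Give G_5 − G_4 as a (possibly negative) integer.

26

G_0=4  [base 2] 2^2  →[2↦3]→  3^3 = 27  −1 ⇒ G_1=26
G_1=26  [base 3] 2·3^2 + 2·3 + 2  →[3↦4]→  2·4^2 + 2·4 + 2 = 42  −1 ⇒ G_2=41
G_2=41  [base 4] 2·4^2 + 2·4 + 1  →[4↦5]→  2·5^2 + 2·5 + 1 = 61  −1 ⇒ G_3=60
G_3=60  [base 5] 2·5^2 + 2·5  →[5↦6]→  2·6^2 + 2·6 = 84  −1 ⇒ G_4=83
G_4=83  [base 6] 2·6^2 + 6 + 5  →[6↦7]→  2·7^2 + 7 + 5 = 110  −1 ⇒ G_5=109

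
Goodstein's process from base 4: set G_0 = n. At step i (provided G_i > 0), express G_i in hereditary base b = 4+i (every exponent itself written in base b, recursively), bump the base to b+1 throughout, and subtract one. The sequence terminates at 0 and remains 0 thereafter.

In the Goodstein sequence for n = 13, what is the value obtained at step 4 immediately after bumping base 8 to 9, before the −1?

base 4: 13 = 3·4 + 1; at 5: 3·5 + 1 = 16; next = 15
base 5: 15 = 3·5; at 6: 3·6 = 18; next = 17
base 6: 17 = 2·6 + 5; at 7: 2·7 + 5 = 19; next = 18
base 7: 18 = 2·7 + 4; at 8: 2·8 + 4 = 20; next = 19
base 8: 19 = 2·8 + 3; at 9: 2·9 + 3 = 21; next = 20

21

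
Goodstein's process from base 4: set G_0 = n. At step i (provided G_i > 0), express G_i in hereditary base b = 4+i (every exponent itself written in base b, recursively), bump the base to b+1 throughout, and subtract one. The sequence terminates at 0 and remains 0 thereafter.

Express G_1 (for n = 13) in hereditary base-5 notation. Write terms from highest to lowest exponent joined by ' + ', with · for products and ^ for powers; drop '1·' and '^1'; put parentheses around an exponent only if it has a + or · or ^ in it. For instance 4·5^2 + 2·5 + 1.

3·5

[0] 13 ≡ 3·4 + 1 (base 4). Lift 5: 16. −1: 15.
[1] 15 ≡ 3·5 (base 5). Lift 6: 18. −1: 17.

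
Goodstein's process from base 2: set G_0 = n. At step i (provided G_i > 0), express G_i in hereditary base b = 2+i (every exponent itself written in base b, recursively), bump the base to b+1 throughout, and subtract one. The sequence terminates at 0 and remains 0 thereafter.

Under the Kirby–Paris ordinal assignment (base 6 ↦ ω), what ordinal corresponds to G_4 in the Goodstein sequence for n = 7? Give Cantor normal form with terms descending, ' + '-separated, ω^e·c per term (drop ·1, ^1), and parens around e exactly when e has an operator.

base 2: 7 = 2^2 + 2 + 1; at 3: 3^3 + 3 + 1 = 31; next = 30
base 3: 30 = 3^3 + 3; at 4: 4^4 + 4 = 260; next = 259
base 4: 259 = 4^4 + 3; at 5: 5^5 + 3 = 3128; next = 3127
base 5: 3127 = 5^5 + 2; at 6: 6^6 + 2 = 46658; next = 46657
base 6: 46657 = 6^6 + 1; at 7: 7^7 + 1 = 823544; next = 823543

ω^ω + 1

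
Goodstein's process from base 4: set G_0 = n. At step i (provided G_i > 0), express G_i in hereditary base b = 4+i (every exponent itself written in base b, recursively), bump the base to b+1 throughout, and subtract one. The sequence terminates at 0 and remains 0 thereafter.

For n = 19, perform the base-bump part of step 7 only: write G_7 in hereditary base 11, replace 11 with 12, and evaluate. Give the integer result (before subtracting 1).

G_0=19  [base 4] 4^2 + 3  →[4↦5]→  5^2 + 3 = 28  −1 ⇒ G_1=27
G_1=27  [base 5] 5^2 + 2  →[5↦6]→  6^2 + 2 = 38  −1 ⇒ G_2=37
G_2=37  [base 6] 6^2 + 1  →[6↦7]→  7^2 + 1 = 50  −1 ⇒ G_3=49
G_3=49  [base 7] 7^2  →[7↦8]→  8^2 = 64  −1 ⇒ G_4=63
G_4=63  [base 8] 7·8 + 7  →[8↦9]→  7·9 + 7 = 70  −1 ⇒ G_5=69
G_5=69  [base 9] 7·9 + 6  →[9↦10]→  7·10 + 6 = 76  −1 ⇒ G_6=75
G_6=75  [base 10] 7·10 + 5  →[10↦11]→  7·11 + 5 = 82  −1 ⇒ G_7=81

88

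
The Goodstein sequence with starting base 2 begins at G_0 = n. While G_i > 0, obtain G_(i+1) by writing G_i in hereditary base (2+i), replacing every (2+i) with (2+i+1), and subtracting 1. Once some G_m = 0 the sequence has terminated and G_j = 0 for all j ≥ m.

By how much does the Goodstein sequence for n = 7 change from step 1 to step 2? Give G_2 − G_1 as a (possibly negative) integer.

229

(0) 7|_2 = 2^2 + 2 + 1 ↦ 3^3 + 3 + 1|_3 = 31 ⇒ 30
(1) 30|_3 = 3^3 + 3 ↦ 4^4 + 4|_4 = 260 ⇒ 259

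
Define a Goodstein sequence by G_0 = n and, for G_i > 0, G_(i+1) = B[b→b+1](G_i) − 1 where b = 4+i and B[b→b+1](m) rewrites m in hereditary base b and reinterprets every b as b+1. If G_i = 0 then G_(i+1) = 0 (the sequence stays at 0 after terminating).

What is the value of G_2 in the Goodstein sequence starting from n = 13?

(0) 13|_4 = 3·4 + 1 ↦ 3·5 + 1|_5 = 16 ⇒ 15
(1) 15|_5 = 3·5 ↦ 3·6|_6 = 18 ⇒ 17

17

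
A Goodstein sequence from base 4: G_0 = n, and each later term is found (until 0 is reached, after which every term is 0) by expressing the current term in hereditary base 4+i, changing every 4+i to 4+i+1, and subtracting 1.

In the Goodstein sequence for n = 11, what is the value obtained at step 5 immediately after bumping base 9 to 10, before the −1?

16

11 —HB4→ 2·4 + 3 —bump→ 2·5 + 3 = 13 —(−1)→ 12
12 —HB5→ 2·5 + 2 —bump→ 2·6 + 2 = 14 —(−1)→ 13
13 —HB6→ 2·6 + 1 —bump→ 2·7 + 1 = 15 —(−1)→ 14
14 —HB7→ 2·7 —bump→ 2·8 = 16 —(−1)→ 15
15 —HB8→ 8 + 7 —bump→ 9 + 7 = 16 —(−1)→ 15
15 —HB9→ 9 + 6 —bump→ 10 + 6 = 16 —(−1)→ 15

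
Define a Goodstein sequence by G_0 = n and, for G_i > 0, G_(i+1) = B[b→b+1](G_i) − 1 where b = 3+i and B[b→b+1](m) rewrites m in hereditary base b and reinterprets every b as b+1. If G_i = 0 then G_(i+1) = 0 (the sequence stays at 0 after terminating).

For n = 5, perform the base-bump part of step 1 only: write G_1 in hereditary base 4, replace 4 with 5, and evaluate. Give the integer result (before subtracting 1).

6

step 0: 5 = 3 + 2; sub 4 for 3: 4 + 2; = 6; G_1 = 6−1 = 5
step 1: 5 = 4 + 1; sub 5 for 4: 5 + 1; = 6; G_2 = 6−1 = 5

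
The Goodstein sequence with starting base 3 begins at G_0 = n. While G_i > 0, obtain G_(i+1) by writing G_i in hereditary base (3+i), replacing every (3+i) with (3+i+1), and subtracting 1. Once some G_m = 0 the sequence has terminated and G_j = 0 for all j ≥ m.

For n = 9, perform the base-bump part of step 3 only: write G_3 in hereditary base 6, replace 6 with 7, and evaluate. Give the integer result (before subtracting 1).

22

[0] 9 ≡ 3^2 (base 3). Lift 4: 16. −1: 15.
[1] 15 ≡ 3·4 + 3 (base 4). Lift 5: 18. −1: 17.
[2] 17 ≡ 3·5 + 2 (base 5). Lift 6: 20. −1: 19.
[3] 19 ≡ 3·6 + 1 (base 6). Lift 7: 22. −1: 21.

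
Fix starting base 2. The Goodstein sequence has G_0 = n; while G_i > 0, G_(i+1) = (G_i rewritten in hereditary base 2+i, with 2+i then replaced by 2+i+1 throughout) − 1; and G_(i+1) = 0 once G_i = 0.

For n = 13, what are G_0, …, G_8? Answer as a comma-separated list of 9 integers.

step 0: 13 = 2^(2 + 1) + 2^2 + 1; sub 3 for 2: 3^(3 + 1) + 3^3 + 1; = 109; G_1 = 109−1 = 108
step 1: 108 = 3^(3 + 1) + 3^3; sub 4 for 3: 4^(4 + 1) + 4^4; = 1280; G_2 = 1280−1 = 1279
step 2: 1279 = 4^(4 + 1) + 3·4^3 + 3·4^2 + 3·4 + 3; sub 5 for 4: 5^(5 + 1) + 3·5^3 + 3·5^2 + 3·5 + 3; = 16093; G_3 = 16093−1 = 16092
step 3: 16092 = 5^(5 + 1) + 3·5^3 + 3·5^2 + 3·5 + 2; sub 6 for 5: 6^(6 + 1) + 3·6^3 + 3·6^2 + 3·6 + 2; = 280712; G_4 = 280712−1 = 280711
step 4: 280711 = 6^(6 + 1) + 3·6^3 + 3·6^2 + 3·6 + 1; sub 7 for 6: 7^(7 + 1) + 3·7^3 + 3·7^2 + 3·7 + 1; = 5765999; G_5 = 5765999−1 = 5765998
step 5: 5765998 = 7^(7 + 1) + 3·7^3 + 3·7^2 + 3·7; sub 8 for 7: 8^(8 + 1) + 3·8^3 + 3·8^2 + 3·8; = 134219480; G_6 = 134219480−1 = 134219479
step 6: 134219479 = 8^(8 + 1) + 3·8^3 + 3·8^2 + 2·8 + 7; sub 9 for 8: 9^(9 + 1) + 3·9^3 + 3·9^2 + 2·9 + 7; = 3486786856; G_7 = 3486786856−1 = 3486786855
step 7: 3486786855 = 9^(9 + 1) + 3·9^3 + 3·9^2 + 2·9 + 6; sub 10 for 9: 10^(10 + 1) + 3·10^3 + 3·10^2 + 2·10 + 6; = 100000003326; G_8 = 100000003326−1 = 100000003325

13, 108, 1279, 16092, 280711, 5765998, 134219479, 3486786855, 100000003325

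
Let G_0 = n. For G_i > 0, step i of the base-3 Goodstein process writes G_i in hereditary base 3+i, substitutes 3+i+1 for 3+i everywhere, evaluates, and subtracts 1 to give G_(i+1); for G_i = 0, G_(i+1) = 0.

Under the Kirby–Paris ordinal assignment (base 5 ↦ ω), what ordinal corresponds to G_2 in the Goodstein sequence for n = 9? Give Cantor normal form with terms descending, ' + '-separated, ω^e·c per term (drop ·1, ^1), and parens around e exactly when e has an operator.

[0] 9 ≡ 3^2 (base 3). Lift 4: 16. −1: 15.
[1] 15 ≡ 3·4 + 3 (base 4). Lift 5: 18. −1: 17.

ω·3 + 2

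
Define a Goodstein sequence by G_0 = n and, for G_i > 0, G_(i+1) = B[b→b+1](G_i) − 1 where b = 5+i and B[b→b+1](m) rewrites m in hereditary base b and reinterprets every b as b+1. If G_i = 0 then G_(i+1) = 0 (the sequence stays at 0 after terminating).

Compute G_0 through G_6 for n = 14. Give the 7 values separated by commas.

14, 15, 16, 17, 18, 19, 19

(0) 14|_5 = 2·5 + 4 ↦ 2·6 + 4|_6 = 16 ⇒ 15
(1) 15|_6 = 2·6 + 3 ↦ 2·7 + 3|_7 = 17 ⇒ 16
(2) 16|_7 = 2·7 + 2 ↦ 2·8 + 2|_8 = 18 ⇒ 17
(3) 17|_8 = 2·8 + 1 ↦ 2·9 + 1|_9 = 19 ⇒ 18
(4) 18|_9 = 2·9 ↦ 2·10|_10 = 20 ⇒ 19
(5) 19|_10 = 10 + 9 ↦ 11 + 9|_11 = 20 ⇒ 19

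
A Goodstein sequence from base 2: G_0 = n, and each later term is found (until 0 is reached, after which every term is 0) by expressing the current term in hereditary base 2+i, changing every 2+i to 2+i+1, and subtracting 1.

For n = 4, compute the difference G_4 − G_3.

23

G_0=4  [base 2] 2^2  →[2↦3]→  3^3 = 27  −1 ⇒ G_1=26
G_1=26  [base 3] 2·3^2 + 2·3 + 2  →[3↦4]→  2·4^2 + 2·4 + 2 = 42  −1 ⇒ G_2=41
G_2=41  [base 4] 2·4^2 + 2·4 + 1  →[4↦5]→  2·5^2 + 2·5 + 1 = 61  −1 ⇒ G_3=60
G_3=60  [base 5] 2·5^2 + 2·5  →[5↦6]→  2·6^2 + 2·6 = 84  −1 ⇒ G_4=83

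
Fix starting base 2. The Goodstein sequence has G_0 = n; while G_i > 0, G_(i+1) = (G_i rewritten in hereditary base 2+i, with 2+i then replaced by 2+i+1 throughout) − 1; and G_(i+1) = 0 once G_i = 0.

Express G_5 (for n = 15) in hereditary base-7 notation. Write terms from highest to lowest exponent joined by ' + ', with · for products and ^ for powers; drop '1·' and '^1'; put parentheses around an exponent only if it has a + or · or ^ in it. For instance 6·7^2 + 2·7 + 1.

G_0=15  [base 2] 2^(2 + 1) + 2^2 + 2 + 1  →[2↦3]→  3^(3 + 1) + 3^3 + 3 + 1 = 112  −1 ⇒ G_1=111
G_1=111  [base 3] 3^(3 + 1) + 3^3 + 3  →[3↦4]→  4^(4 + 1) + 4^4 + 4 = 1284  −1 ⇒ G_2=1283
G_2=1283  [base 4] 4^(4 + 1) + 4^4 + 3  →[4↦5]→  5^(5 + 1) + 5^5 + 3 = 18753  −1 ⇒ G_3=18752
G_3=18752  [base 5] 5^(5 + 1) + 5^5 + 2  →[5↦6]→  6^(6 + 1) + 6^6 + 2 = 326594  −1 ⇒ G_4=326593
G_4=326593  [base 6] 6^(6 + 1) + 6^6 + 1  →[6↦7]→  7^(7 + 1) + 7^7 + 1 = 6588345  −1 ⇒ G_5=6588344

7^(7 + 1) + 7^7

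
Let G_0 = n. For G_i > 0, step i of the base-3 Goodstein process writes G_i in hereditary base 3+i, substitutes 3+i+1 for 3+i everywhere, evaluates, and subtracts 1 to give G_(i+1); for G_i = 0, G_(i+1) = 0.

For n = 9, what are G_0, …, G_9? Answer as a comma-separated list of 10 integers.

G_0=9  [base 3] 3^2  →[3↦4]→  4^2 = 16  −1 ⇒ G_1=15
G_1=15  [base 4] 3·4 + 3  →[4↦5]→  3·5 + 3 = 18  −1 ⇒ G_2=17
G_2=17  [base 5] 3·5 + 2  →[5↦6]→  3·6 + 2 = 20  −1 ⇒ G_3=19
G_3=19  [base 6] 3·6 + 1  →[6↦7]→  3·7 + 1 = 22  −1 ⇒ G_4=21
G_4=21  [base 7] 3·7  →[7↦8]→  3·8 = 24  −1 ⇒ G_5=23
G_5=23  [base 8] 2·8 + 7  →[8↦9]→  2·9 + 7 = 25  −1 ⇒ G_6=24
G_6=24  [base 9] 2·9 + 6  →[9↦10]→  2·10 + 6 = 26  −1 ⇒ G_7=25
G_7=25  [base 10] 2·10 + 5  →[10↦11]→  2·11 + 5 = 27  −1 ⇒ G_8=26
G_8=26  [base 11] 2·11 + 4  →[11↦12]→  2·12 + 4 = 28  −1 ⇒ G_9=27

9, 15, 17, 19, 21, 23, 24, 25, 26, 27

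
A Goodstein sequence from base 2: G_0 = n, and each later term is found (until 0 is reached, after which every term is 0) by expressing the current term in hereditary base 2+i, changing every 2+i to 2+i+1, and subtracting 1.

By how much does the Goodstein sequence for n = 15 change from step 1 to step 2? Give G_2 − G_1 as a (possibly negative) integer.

15 —HB2→ 2^(2 + 1) + 2^2 + 2 + 1 —bump→ 3^(3 + 1) + 3^3 + 3 + 1 = 112 —(−1)→ 111
111 —HB3→ 3^(3 + 1) + 3^3 + 3 —bump→ 4^(4 + 1) + 4^4 + 4 = 1284 —(−1)→ 1283

1172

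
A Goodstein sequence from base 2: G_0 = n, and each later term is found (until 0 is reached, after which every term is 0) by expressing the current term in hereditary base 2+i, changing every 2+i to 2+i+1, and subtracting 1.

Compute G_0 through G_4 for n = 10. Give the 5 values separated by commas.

10, 83, 1025, 15625, 279935

step 0: 10 = 2^(2 + 1) + 2; sub 3 for 2: 3^(3 + 1) + 3; = 84; G_1 = 84−1 = 83
step 1: 83 = 3^(3 + 1) + 2; sub 4 for 3: 4^(4 + 1) + 2; = 1026; G_2 = 1026−1 = 1025
step 2: 1025 = 4^(4 + 1) + 1; sub 5 for 4: 5^(5 + 1) + 1; = 15626; G_3 = 15626−1 = 15625
step 3: 15625 = 5^(5 + 1); sub 6 for 5: 6^(6 + 1); = 279936; G_4 = 279936−1 = 279935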